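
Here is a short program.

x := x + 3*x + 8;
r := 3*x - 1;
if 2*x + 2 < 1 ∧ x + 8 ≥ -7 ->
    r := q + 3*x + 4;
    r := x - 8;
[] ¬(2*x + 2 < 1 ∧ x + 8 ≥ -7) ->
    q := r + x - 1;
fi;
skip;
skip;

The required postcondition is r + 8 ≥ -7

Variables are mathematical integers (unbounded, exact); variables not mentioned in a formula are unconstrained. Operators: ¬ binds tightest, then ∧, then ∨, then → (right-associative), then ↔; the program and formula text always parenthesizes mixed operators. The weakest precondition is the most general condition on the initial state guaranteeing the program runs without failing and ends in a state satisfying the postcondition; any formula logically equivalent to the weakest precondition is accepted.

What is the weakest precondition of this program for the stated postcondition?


Working backward. After the program, the postcondition r + 8 ≥ -7 must hold; in canonical form it is r ≥ -15.
Before skip: r ≥ -15
Before skip: r ≥ -15
Then branch requires x ≥ -7; else branch requires r ≥ -15.
Before the if: ((2*x < -1 ∧ x ≥ -15) → x ≥ -7) ∧ ((¬(2*x < -1 ∧ x ≥ -15)) → r ≥ -15)
Before r := 3*x - 1: ((2*x < -1 ∧ x ≥ -15) → x ≥ -7) ∧ ((¬(2*x < -1 ∧ x ≥ -15)) → 3*x ≥ -14)
Before x := x + 3*x + 8: ((8*x < -17 ∧ 4*x ≥ -23) → 4*x ≥ -15) ∧ ((¬(8*x < -17 ∧ 4*x ≥ -23)) → 12*x ≥ -38)
Answer: WP = ((8*x < -17 ∧ 4*x ≥ -23) → 4*x ≥ -15) ∧ ((¬(8*x < -17 ∧ 4*x ≥ -23)) → 12*x ≥ -38)


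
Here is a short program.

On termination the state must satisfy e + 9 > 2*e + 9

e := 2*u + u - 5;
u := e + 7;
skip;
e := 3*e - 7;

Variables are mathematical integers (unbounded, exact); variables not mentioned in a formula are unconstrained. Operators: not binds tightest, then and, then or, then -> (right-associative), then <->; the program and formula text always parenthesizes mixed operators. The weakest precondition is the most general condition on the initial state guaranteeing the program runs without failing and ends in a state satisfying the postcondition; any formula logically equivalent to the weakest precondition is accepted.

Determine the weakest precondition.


Working backward. After the program, the postcondition e + 9 > 2*e + 9 must hold; in canonical form it is e < 0.
Before e := 3*e - 7: 3*e < 7
Before skip: 3*e < 7
Before u := e + 7: 3*e < 7
Before e := 2*u + u - 5: 9*u < 22
Answer: WP = 9*u < 22


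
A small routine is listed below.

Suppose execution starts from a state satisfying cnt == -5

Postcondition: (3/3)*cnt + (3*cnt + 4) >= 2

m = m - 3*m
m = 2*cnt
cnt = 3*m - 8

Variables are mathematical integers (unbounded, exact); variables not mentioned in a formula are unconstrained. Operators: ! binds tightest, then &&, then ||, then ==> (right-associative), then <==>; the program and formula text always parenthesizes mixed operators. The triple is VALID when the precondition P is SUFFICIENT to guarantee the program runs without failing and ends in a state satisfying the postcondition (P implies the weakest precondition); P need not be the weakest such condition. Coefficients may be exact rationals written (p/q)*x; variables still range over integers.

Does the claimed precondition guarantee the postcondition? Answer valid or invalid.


Working backward. After the program, the postcondition (3/3)*cnt + (3*cnt + 4) >= 2 must hold; in canonical form it is 4*cnt >= -2.
Before cnt := 3*m - 8: 12*m >= 30
Before m := 2*cnt: 24*cnt >= 30
Before m := m - 3*m: 24*cnt >= 30
The weakest precondition is 24*cnt >= 30.
Check whether cnt == -5 implies it.
Countermodel: at the initial state cnt = -5, the precondition holds but the weakest precondition fails.
Answer: invalid


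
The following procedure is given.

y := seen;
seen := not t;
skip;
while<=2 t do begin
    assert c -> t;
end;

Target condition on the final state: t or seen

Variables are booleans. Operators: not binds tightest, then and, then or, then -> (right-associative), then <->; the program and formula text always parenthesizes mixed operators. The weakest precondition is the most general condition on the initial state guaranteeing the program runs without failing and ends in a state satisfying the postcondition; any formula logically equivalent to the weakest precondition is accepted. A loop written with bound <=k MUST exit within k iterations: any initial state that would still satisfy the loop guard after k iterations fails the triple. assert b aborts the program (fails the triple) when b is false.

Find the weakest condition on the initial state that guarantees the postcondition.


Working backward. After the program, t or seen must hold.
Before the loop (bound <=2), unroll the exhaustion recursion (WP_0 = exit-now case; WP_j = one more guarded iteration, up to j = 2):
  WP_0: (not t) and (t or seen)
  WP_1: (t -> ((c -> t) and (not t) and (t or seen))) and ((not t) -> (t or seen))
  WP_2: (t -> ((c -> t) and (t -> ((c -> t) and (not t) and (t or seen))) and ((not t) -> (t or seen)))) and ((not t) -> (t or seen))
So before the loop: (t -> ((c -> t) and (t -> ((c -> t) and (not t) and (t or seen))) and ((not t) -> (t or seen)))) and ((not t) -> (t or seen))
Before skip: (t -> ((c -> t) and (t -> ((c -> t) and (not t) and (t or seen))) and ((not t) -> (t or seen)))) and ((not t) -> (t or seen))
Before seen := not t: t -> ((c -> t) and (t -> ((c -> t) and (not t))))
Before y := seen: t -> ((c -> t) and (t -> ((c -> t) and (not t))))
Answer: WP = t -> ((c -> t) and (t -> ((c -> t) and (not t))))


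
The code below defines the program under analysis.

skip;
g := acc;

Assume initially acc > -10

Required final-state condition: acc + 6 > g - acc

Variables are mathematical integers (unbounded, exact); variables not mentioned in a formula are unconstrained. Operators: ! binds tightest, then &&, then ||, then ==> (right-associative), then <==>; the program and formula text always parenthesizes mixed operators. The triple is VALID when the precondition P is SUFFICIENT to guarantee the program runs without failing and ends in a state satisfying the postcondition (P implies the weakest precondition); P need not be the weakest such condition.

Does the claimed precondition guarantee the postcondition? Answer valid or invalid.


Working backward. After the program, the postcondition acc + 6 > g - acc must hold; in canonical form it is 2*acc > g - 6.
Before g := acc: acc > -6
Before skip: acc > -6
The weakest precondition is acc > -6.
Check whether acc > -10 implies it.
Countermodel: at the initial state acc = -9, the precondition holds but the weakest precondition fails.
Answer: invalid


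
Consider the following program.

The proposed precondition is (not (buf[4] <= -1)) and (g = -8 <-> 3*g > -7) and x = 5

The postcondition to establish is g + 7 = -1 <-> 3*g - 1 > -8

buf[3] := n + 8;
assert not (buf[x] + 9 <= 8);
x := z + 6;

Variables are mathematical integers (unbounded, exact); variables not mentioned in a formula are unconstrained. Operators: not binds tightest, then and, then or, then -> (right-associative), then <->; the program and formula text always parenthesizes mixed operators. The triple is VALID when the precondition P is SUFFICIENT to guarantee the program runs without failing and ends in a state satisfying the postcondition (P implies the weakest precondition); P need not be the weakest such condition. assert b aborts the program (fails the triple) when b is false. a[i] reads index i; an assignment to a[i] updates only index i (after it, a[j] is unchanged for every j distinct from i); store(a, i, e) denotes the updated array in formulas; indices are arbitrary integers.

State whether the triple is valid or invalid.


Working backward. After the program, the postcondition g + 7 = -1 <-> 3*g - 1 > -8 must hold; in canonical form it is g = -8 <-> 3*g > -7.
Before x := z + 6: g = -8 <-> 3*g > -7
Before assert not (buf[x] + 9 <= 8): (not (buf[x] <= -1)) and (g = -8 <-> 3*g > -7)
Before buf[3] := n + 8: (not (store(buf, 3, n + 8)[x] <= -1)) and (g = -8 <-> 3*g > -7)
The weakest precondition is (not (store(buf, 3, n + 8)[x] <= -1)) and (g = -8 <-> 3*g > -7).
Check whether (not (buf[4] <= -1)) and (g = -8 <-> 3*g > -7) and x = 5 implies it.
Countermodel: at the initial state buf = {[3] = 0, [4] = 0, [5] = -1, elsewhere 0}, g = -9, n = 0, x = 5, the precondition holds but the weakest precondition fails.
Answer: invalid


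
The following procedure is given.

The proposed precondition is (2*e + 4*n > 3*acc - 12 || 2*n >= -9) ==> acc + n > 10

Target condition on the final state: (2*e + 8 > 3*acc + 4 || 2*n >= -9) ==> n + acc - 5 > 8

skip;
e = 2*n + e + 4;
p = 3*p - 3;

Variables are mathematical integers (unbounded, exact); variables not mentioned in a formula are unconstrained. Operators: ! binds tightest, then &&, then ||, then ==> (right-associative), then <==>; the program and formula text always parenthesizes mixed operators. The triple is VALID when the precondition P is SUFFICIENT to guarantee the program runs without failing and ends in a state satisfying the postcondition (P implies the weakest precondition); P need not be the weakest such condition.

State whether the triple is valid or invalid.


Working backward. After the program, the postcondition (2*e + 8 > 3*acc + 4 || 2*n >= -9) ==> n + acc - 5 > 8 must hold; in canonical form it is (2*e > 3*acc - 4 || 2*n >= -9) ==> acc + n > 13.
Before p := 3*p - 3: (2*e > 3*acc - 4 || 2*n >= -9) ==> acc + n > 13
Before e := 2*n + e + 4: (2*e + 4*n > 3*acc - 12 || 2*n >= -9) ==> acc + n > 13
Before skip: (2*e + 4*n > 3*acc - 12 || 2*n >= -9) ==> acc + n > 13
The weakest precondition is (2*e + 4*n > 3*acc - 12 || 2*n >= -9) ==> acc + n > 13.
Check whether (2*e + 4*n > 3*acc - 12 || 2*n >= -9) ==> acc + n > 10 implies it.
Countermodel: at the initial state acc = 16, e = 29, n = -5, the precondition holds but the weakest precondition fails.
Answer: invalid


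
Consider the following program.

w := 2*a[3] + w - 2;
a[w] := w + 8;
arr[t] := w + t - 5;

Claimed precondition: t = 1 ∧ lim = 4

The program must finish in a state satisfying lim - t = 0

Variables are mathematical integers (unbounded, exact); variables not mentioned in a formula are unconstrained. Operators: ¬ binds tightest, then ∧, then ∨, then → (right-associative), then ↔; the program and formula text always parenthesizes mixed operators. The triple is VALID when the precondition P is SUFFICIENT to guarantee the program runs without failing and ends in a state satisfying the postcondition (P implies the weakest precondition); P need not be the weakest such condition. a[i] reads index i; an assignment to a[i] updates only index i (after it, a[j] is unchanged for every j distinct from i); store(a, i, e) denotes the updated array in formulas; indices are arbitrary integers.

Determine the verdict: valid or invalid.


Working backward. After the program, the postcondition lim - t = 0 must hold; in canonical form it is lim = t.
Before arr[t] := w + t - 5: lim = t
Before a[w] := w + 8: lim = t
Before w := 2*a[3] + w - 2: lim = t
The weakest precondition is lim = t.
Check whether t = 1 ∧ lim = 4 implies it.
Countermodel: at the initial state lim = 4, t = 1, the precondition holds but the weakest precondition fails.
Answer: invalid


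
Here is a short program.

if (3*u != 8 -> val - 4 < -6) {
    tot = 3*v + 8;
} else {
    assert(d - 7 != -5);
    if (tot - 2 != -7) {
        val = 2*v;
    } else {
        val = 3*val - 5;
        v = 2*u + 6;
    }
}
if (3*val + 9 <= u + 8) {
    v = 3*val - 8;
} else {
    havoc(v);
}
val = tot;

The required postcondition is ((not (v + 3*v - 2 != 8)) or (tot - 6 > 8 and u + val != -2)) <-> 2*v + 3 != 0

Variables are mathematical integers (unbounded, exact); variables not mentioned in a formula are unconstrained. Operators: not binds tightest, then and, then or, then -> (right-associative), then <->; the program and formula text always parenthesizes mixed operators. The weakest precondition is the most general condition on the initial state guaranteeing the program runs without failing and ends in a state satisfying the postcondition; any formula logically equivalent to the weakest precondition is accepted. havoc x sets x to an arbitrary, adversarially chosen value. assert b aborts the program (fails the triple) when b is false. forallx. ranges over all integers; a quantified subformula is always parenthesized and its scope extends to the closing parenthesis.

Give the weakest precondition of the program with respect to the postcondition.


Working backward. After the program, the postcondition ((not (v + 3*v - 2 != 8)) or (tot - 6 > 8 and u + val != -2)) <-> 2*v + 3 != 0 must hold; in canonical form it is ((not (4*v != 10)) or (tot > 14 and u + val != -2)) <-> 2*v != -3.
Before val := tot: ((not (4*v != 10)) or (tot > 14 and tot + u != -2)) <-> 2*v != -3
Then branch requires ((not (12*val != 42)) or (tot > 14 and tot + u != -2)) <-> 6*val != 13; else branch requires forall v_1. (((not (4*v_1 != 10)) or (tot > 14 and tot + u != -2)) <-> 2*v_1 != -3).
Before the if: (3*val <= u - 1 -> (((not (12*val != 42)) or (tot > 14 and tot + u != -2)) <-> 6*val != 13)) and ((not (3*val <= u - 1)) -> (forall v_1. (((not (4*v_1 != 10)) or (tot > 14 and tot + u != -2)) <-> 2*v_1 != -3)))
Then branch requires (3*val <= u - 1 -> (((not (12*val != 42)) or (3*v > 6 and u + 3*v != -10)) <-> 6*val != 13)) and ((not (3*val <= u - 1)) -> (forall v_1. (((not (4*v_1 != 10)) or (3*v > 6 and u + 3*v != -10)) <-> 2*v_1 != -3))); else branch requires d != 2 and (tot != -5 -> ((6*v <= u - 1 -> (((not (24*v != 42)) or (tot > 14 and tot + u != -2)) <-> 12*v != 13)) and ((not (6*v <= u - 1)) -> (forall v_1. (((not (4*v_1 != 10)) or (tot > 14 and tot + u != -2)) <-> 2*v_1 != -3))))) and ((not (tot != -5)) -> ((9*val <= u + 14 -> (((not (36*val != 102)) or (tot > 14 and tot + u != -2)) <-> 18*val != 43)) and ((not (9*val <= u + 14)) -> (forall v_1. (((not (4*v_1 != 10)) or (tot > 14 and tot + u != -2)) <-> 2*v_1 != -3))))).
Before the if: ((3*u != 8 -> val < -2) -> ((3*val <= u - 1 -> (((not (12*val != 42)) or (3*v > 6 and u + 3*v != -10)) <-> 6*val != 13)) and ((not (3*val <= u - 1)) -> (forall v_1. (((not (4*v_1 != 10)) or (3*v > 6 and u + 3*v != -10)) <-> 2*v_1 != -3))))) and ((not (3*u != 8 -> val < -2)) -> (d != 2 and (tot != -5 -> ((6*v <= u - 1 -> (((not (24*v != 42)) or (tot > 14 and tot + u != -2)) <-> 12*v != 13)) and ((not (6*v <= u - 1)) -> (forall v_1. (((not (4*v_1 != 10)) or (tot > 14 and tot + u != -2)) <-> 2*v_1 != -3))))) and ((not (tot != -5)) -> ((9*val <= u + 14 -> (((not (36*val != 102)) or (tot > 14 and tot + u != -2)) <-> 18*val != 43)) and ((not (9*val <= u + 14)) -> (forall v_1. (((not (4*v_1 != 10)) or (tot > 14 and tot + u != -2)) <-> 2*v_1 != -3)))))))
Answer: WP = ((3*u != 8 -> val < -2) -> ((3*val <= u - 1 -> (((not (12*val != 42)) or (3*v > 6 and u + 3*v != -10)) <-> 6*val != 13)) and ((not (3*val <= u - 1)) -> (forall v_1. (((not (4*v_1 != 10)) or (3*v > 6 and u + 3*v != -10)) <-> 2*v_1 != -3))))) and ((not (3*u != 8 -> val < -2)) -> (d != 2 and (tot != -5 -> ((6*v <= u - 1 -> (((not (24*v != 42)) or (tot > 14 and tot + u != -2)) <-> 12*v != 13)) and ((not (6*v <= u - 1)) -> (forall v_1. (((not (4*v_1 != 10)) or (tot > 14 and tot + u != -2)) <-> 2*v_1 != -3))))) and ((not (tot != -5)) -> ((9*val <= u + 14 -> (((not (36*val != 102)) or (tot > 14 and tot + u != -2)) <-> 18*val != 43)) and ((not (9*val <= u + 14)) -> (forall v_1. (((not (4*v_1 != 10)) or (tot > 14 and tot + u != -2)) <-> 2*v_1 != -3)))))))


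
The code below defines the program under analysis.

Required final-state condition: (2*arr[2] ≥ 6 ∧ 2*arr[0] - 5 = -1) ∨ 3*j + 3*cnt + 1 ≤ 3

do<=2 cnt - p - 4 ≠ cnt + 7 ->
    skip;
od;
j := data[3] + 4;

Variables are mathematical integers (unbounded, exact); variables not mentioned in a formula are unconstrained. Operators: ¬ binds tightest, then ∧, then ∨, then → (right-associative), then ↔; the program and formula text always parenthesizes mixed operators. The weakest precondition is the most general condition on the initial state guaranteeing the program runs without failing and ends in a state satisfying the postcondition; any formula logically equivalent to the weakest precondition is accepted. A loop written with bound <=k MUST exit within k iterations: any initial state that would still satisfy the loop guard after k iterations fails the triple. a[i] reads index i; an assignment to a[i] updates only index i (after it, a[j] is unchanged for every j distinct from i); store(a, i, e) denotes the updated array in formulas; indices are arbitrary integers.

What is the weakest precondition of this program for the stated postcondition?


Working backward. After the program, the postcondition (2*arr[2] ≥ 6 ∧ 2*arr[0] - 5 = -1) ∨ 3*j + 3*cnt + 1 ≤ 3 must hold; in canonical form it is (2*arr[2] ≥ 6 ∧ 2*arr[0] = 4) ∨ 3*cnt + 3*j ≤ 2.
Before j := data[3] + 4: (2*arr[2] ≥ 6 ∧ 2*arr[0] = 4) ∨ 3*data[3] + 3*cnt ≤ -10
Before the loop (bound <=2), unroll the exhaustion recursion (WP_0 = exit-now case; WP_j = one more guarded iteration, up to j = 2):
  WP_0: (¬(p ≠ -11)) ∧ ((2*arr[2] ≥ 6 ∧ 2*arr[0] = 4) ∨ 3*data[3] + 3*cnt ≤ -10)
  WP_1: (p ≠ -11 → ((¬(p ≠ -11)) ∧ ((2*arr[2] ≥ 6 ∧ 2*arr[0] = 4) ∨ 3*data[3] + 3*cnt ≤ -10))) ∧ ((¬(p ≠ -11)) → ((2*arr[2] ≥ 6 ∧ 2*arr[0] = 4) ∨ 3*data[3] + 3*cnt ≤ -10))
  WP_2: (p ≠ -11 → ((p ≠ -11 → ((¬(p ≠ -11)) ∧ ((2*arr[2] ≥ 6 ∧ 2*arr[0] = 4) ∨ 3*data[3] + 3*cnt ≤ -10))) ∧ ((¬(p ≠ -11)) → ((2*arr[2] ≥ 6 ∧ 2*arr[0] = 4) ∨ 3*data[3] + 3*cnt ≤ -10)))) ∧ ((¬(p ≠ -11)) → ((2*arr[2] ≥ 6 ∧ 2*arr[0] = 4) ∨ 3*data[3] + 3*cnt ≤ -10))
So before the loop: (p ≠ -11 → ((p ≠ -11 → ((¬(p ≠ -11)) ∧ ((2*arr[2] ≥ 6 ∧ 2*arr[0] = 4) ∨ 3*data[3] + 3*cnt ≤ -10))) ∧ ((¬(p ≠ -11)) → ((2*arr[2] ≥ 6 ∧ 2*arr[0] = 4) ∨ 3*data[3] + 3*cnt ≤ -10)))) ∧ ((¬(p ≠ -11)) → ((2*arr[2] ≥ 6 ∧ 2*arr[0] = 4) ∨ 3*data[3] + 3*cnt ≤ -10))
Answer: WP = (p ≠ -11 → ((p ≠ -11 → ((¬(p ≠ -11)) ∧ ((2*arr[2] ≥ 6 ∧ 2*arr[0] = 4) ∨ 3*data[3] + 3*cnt ≤ -10))) ∧ ((¬(p ≠ -11)) → ((2*arr[2] ≥ 6 ∧ 2*arr[0] = 4) ∨ 3*data[3] + 3*cnt ≤ -10)))) ∧ ((¬(p ≠ -11)) → ((2*arr[2] ≥ 6 ∧ 2*arr[0] = 4) ∨ 3*data[3] + 3*cnt ≤ -10))


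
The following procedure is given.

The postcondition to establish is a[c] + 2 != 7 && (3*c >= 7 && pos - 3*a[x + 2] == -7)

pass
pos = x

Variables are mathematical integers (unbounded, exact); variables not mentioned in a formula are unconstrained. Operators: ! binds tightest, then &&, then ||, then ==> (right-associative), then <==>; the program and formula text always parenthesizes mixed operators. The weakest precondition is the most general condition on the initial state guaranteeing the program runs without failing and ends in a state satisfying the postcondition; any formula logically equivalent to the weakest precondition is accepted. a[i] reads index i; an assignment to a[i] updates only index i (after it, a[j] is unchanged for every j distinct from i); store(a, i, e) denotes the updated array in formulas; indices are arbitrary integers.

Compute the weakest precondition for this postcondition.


Working backward. After the program, the postcondition a[c] + 2 != 7 && (3*c >= 7 && pos - 3*a[x + 2] == -7) must hold; in canonical form it is a[c] != 5 && 3*c >= 7 && pos == 3*a[x + 2] - 7.
Before pos := x: a[c] != 5 && 3*c >= 7 && x == 3*a[x + 2] - 7
Before skip: a[c] != 5 && 3*c >= 7 && x == 3*a[x + 2] - 7
Answer: WP = a[c] != 5 && 3*c >= 7 && x == 3*a[x + 2] - 7


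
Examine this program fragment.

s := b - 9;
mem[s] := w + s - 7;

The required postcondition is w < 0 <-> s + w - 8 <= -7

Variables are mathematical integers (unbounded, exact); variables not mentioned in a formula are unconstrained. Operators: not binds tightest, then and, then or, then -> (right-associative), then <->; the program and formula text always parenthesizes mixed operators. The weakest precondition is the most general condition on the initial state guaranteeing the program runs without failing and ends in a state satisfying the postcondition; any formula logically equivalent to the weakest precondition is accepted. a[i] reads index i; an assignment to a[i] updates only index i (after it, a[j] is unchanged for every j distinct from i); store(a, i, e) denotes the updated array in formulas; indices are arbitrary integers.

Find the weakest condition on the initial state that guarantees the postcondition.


Working backward. After the program, the postcondition w < 0 <-> s + w - 8 <= -7 must hold; in canonical form it is w < 0 <-> s + w <= 1.
Before mem[s] := w + s - 7: w < 0 <-> s + w <= 1
Before s := b - 9: w < 0 <-> b + w <= 10
Answer: WP = w < 0 <-> b + w <= 10


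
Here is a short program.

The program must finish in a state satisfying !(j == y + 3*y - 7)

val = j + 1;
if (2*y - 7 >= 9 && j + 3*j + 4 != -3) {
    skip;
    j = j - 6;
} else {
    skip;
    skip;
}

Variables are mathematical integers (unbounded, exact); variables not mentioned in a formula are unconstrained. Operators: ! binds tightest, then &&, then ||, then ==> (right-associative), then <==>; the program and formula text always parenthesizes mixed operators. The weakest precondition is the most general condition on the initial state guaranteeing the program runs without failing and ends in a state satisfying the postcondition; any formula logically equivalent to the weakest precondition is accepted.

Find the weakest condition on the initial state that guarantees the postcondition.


Working backward. After the program, the postcondition !(j == y + 3*y - 7) must hold; in canonical form it is !(j == 4*y - 7).
Then branch requires !(j == 4*y - 1); else branch requires !(j == 4*y - 7).
Before the if: ((2*y >= 16 && 4*j != -7) ==> (!(j == 4*y - 1))) && ((!(2*y >= 16 && 4*j != -7)) ==> (!(j == 4*y - 7)))
Before val := j + 1: ((2*y >= 16 && 4*j != -7) ==> (!(j == 4*y - 1))) && ((!(2*y >= 16 && 4*j != -7)) ==> (!(j == 4*y - 7)))
Answer: WP = ((2*y >= 16 && 4*j != -7) ==> (!(j == 4*y - 1))) && ((!(2*y >= 16 && 4*j != -7)) ==> (!(j == 4*y - 7)))


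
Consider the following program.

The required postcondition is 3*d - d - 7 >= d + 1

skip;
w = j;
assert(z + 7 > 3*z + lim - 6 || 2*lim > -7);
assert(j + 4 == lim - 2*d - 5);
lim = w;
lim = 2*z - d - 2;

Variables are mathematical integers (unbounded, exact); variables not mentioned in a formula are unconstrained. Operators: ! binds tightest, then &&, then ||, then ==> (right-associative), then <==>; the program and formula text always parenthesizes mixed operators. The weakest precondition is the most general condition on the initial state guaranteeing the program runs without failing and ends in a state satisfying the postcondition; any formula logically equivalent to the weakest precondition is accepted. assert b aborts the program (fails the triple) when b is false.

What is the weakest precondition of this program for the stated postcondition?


Working backward. After the program, the postcondition 3*d - d - 7 >= d + 1 must hold; in canonical form it is d >= 8.
Before lim := 2*z - d - 2: d >= 8
Before lim := w: d >= 8
Before assert j + 4 == lim - 2*d - 5: 2*d + j == lim - 9 && d >= 8
Before assert z + 7 > 3*z + lim - 6 || 2*lim > -7: (lim + 2*z < 13 || 2*lim > -7) && 2*d + j == lim - 9 && d >= 8
Before w := j: (lim + 2*z < 13 || 2*lim > -7) && 2*d + j == lim - 9 && d >= 8
Before skip: (lim + 2*z < 13 || 2*lim > -7) && 2*d + j == lim - 9 && d >= 8
Answer: WP = (lim + 2*z < 13 || 2*lim > -7) && 2*d + j == lim - 9 && d >= 8


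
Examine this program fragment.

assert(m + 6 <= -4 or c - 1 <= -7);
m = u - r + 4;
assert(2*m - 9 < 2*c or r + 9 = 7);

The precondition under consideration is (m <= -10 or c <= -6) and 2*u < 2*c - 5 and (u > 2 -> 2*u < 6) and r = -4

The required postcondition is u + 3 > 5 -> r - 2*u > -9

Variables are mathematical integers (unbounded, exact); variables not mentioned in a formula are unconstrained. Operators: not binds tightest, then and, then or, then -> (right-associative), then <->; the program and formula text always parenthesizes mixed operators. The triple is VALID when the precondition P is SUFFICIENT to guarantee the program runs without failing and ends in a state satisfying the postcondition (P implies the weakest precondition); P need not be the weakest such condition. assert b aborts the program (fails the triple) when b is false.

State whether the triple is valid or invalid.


Working backward. After the program, the postcondition u + 3 > 5 -> r - 2*u > -9 must hold; in canonical form it is u > 2 -> r > 2*u - 9.
Before assert 2*m - 9 < 2*c or r + 9 = 7: (2*m < 2*c + 9 or r = -2) and (u > 2 -> r > 2*u - 9)
Before m := u - r + 4: (2*u < 2*c + 2*r + 1 or r = -2) and (u > 2 -> r > 2*u - 9)
Before assert m + 6 <= -4 or c - 1 <= -7: (m <= -10 or c <= -6) and (2*u < 2*c + 2*r + 1 or r = -2) and (u > 2 -> r > 2*u - 9)
The weakest precondition is (m <= -10 or c <= -6) and (2*u < 2*c + 2*r + 1 or r = -2) and (u > 2 -> r > 2*u - 9).
Check whether (m <= -10 or c <= -6) and 2*u < 2*c - 5 and (u > 2 -> 2*u < 6) and r = -4 implies it.
Countermodel: at the initial state c = 0, m = -10, r = -4, u = -3, the precondition holds but the weakest precondition fails.
Answer: invalid


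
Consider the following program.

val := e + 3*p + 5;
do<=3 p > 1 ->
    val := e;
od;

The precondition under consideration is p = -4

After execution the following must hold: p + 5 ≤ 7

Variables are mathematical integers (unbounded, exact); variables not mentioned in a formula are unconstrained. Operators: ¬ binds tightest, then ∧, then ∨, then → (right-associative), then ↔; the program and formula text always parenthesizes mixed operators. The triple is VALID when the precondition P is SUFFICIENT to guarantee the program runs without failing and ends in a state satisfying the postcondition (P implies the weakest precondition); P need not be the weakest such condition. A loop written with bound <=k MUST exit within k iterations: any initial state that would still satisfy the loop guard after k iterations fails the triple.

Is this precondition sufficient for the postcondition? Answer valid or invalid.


Working backward. After the program, the postcondition p + 5 ≤ 7 must hold; in canonical form it is p ≤ 2.
Before the loop (bound <=3), unroll the exhaustion recursion (WP_0 = exit-now case; WP_j = one more guarded iteration, up to j = 3):
  WP_0: (¬(p > 1)) ∧ p ≤ 2
  WP_1: (p > 1 → ((¬(p > 1)) ∧ p ≤ 2)) ∧ ((¬(p > 1)) → p ≤ 2)
  WP_2: (p > 1 → ((p > 1 → ((¬(p > 1)) ∧ p ≤ 2)) ∧ ((¬(p > 1)) → p ≤ 2))) ∧ ((¬(p > 1)) → p ≤ 2)
  WP_3: (p > 1 → ((p > 1 → ((p > 1 → ((¬(p > 1)) ∧ p ≤ 2)) ∧ ((¬(p > 1)) → p ≤ 2))) ∧ ((¬(p > 1)) → p ≤ 2))) ∧ ((¬(p > 1)) → p ≤ 2)
So before the loop: (p > 1 → ((p > 1 → ((p > 1 → ((¬(p > 1)) ∧ p ≤ 2)) ∧ ((¬(p > 1)) → p ≤ 2))) ∧ ((¬(p > 1)) → p ≤ 2))) ∧ ((¬(p > 1)) → p ≤ 2)
Before val := e + 3*p + 5: (p > 1 → ((p > 1 → ((p > 1 → ((¬(p > 1)) ∧ p ≤ 2)) ∧ ((¬(p > 1)) → p ≤ 2))) ∧ ((¬(p > 1)) → p ≤ 2))) ∧ ((¬(p > 1)) → p ≤ 2)
The weakest precondition is (p > 1 → ((p > 1 → ((p > 1 → ((¬(p > 1)) ∧ p ≤ 2)) ∧ ((¬(p > 1)) → p ≤ 2))) ∧ ((¬(p > 1)) → p ≤ 2))) ∧ ((¬(p > 1)) → p ≤ 2).
Check whether p = -4 implies it.
Every state satisfying the precondition satisfies the weakest precondition: the implication holds.
Answer: valid


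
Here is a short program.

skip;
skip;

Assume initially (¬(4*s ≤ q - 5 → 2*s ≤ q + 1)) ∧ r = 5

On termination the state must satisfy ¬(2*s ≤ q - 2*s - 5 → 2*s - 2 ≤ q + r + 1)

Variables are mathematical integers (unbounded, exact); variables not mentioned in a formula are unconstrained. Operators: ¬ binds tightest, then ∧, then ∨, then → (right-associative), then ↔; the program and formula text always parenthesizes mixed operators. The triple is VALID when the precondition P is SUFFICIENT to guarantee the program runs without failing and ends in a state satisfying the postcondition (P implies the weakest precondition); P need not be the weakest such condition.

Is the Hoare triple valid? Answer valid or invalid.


Working backward. After the program, the postcondition ¬(2*s ≤ q - 2*s - 5 → 2*s - 2 ≤ q + r + 1) must hold; in canonical form it is ¬(4*s ≤ q - 5 → 2*s ≤ q + r + 3).
Before skip: ¬(4*s ≤ q - 5 → 2*s ≤ q + r + 3)
Before skip: ¬(4*s ≤ q - 5 → 2*s ≤ q + r + 3)
The weakest precondition is ¬(4*s ≤ q - 5 → 2*s ≤ q + r + 3).
Check whether (¬(4*s ≤ q - 5 → 2*s ≤ q + 1)) ∧ r = 5 implies it.
Countermodel: at the initial state q = -10, r = 5, s = -4, the precondition holds but the weakest precondition fails.
Answer: invalid


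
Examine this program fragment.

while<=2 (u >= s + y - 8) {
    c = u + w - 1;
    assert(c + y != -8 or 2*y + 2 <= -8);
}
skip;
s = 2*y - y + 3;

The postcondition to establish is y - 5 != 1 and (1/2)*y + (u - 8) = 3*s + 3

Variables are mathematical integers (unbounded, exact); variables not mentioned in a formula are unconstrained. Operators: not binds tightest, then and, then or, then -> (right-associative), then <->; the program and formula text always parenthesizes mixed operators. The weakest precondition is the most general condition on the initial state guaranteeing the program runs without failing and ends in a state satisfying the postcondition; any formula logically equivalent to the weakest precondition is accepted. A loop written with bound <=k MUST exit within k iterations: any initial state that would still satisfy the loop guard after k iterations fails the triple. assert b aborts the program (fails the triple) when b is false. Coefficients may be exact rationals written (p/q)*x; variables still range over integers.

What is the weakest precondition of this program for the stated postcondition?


Working backward. After the program, the postcondition y - 5 != 1 and (1/2)*y + (u - 8) = 3*s + 3 must hold; in canonical form it is y != 6 and u + (1/2)*y = 3*s + 11.
Before s := 2*y - y + 3: y != 6 and u = (5/2)*y + 20
Before skip: y != 6 and u = (5/2)*y + 20
Before the loop (bound <=2), unroll the exhaustion recursion (WP_0 = exit-now case; WP_j = one more guarded iteration, up to j = 2):
  WP_0: (not (u >= s + y - 8)) and y != 6 and u = (5/2)*y + 20
  WP_1: (u >= s + y - 8 -> ((u + w + y != -7 or 2*y <= -10) and (not (u >= s + y - 8)) and y != 6 and u = (5/2)*y + 20)) and ((not (u >= s + y - 8)) -> (y != 6 and u = (5/2)*y + 20))
  WP_2: (u >= s + y - 8 -> ((u + w + y != -7 or 2*y <= -10) and (u >= s + y - 8 -> ((u + w + y != -7 or 2*y <= -10) and (not (u >= s + y - 8)) and y != 6 and u = (5/2)*y + 20)) and ((not (u >= s + y - 8)) -> (y != 6 and u = (5/2)*y + 20)))) and ((not (u >= s + y - 8)) -> (y != 6 and u = (5/2)*y + 20))
So before the loop: (u >= s + y - 8 -> ((u + w + y != -7 or 2*y <= -10) and (u >= s + y - 8 -> ((u + w + y != -7 or 2*y <= -10) and (not (u >= s + y - 8)) and y != 6 and u = (5/2)*y + 20)) and ((not (u >= s + y - 8)) -> (y != 6 and u = (5/2)*y + 20)))) and ((not (u >= s + y - 8)) -> (y != 6 and u = (5/2)*y + 20))
Answer: WP = (u >= s + y - 8 -> ((u + w + y != -7 or 2*y <= -10) and (u >= s + y - 8 -> ((u + w + y != -7 or 2*y <= -10) and (not (u >= s + y - 8)) and y != 6 and u = (5/2)*y + 20)) and ((not (u >= s + y - 8)) -> (y != 6 and u = (5/2)*y + 20)))) and ((not (u >= s + y - 8)) -> (y != 6 and u = (5/2)*y + 20))


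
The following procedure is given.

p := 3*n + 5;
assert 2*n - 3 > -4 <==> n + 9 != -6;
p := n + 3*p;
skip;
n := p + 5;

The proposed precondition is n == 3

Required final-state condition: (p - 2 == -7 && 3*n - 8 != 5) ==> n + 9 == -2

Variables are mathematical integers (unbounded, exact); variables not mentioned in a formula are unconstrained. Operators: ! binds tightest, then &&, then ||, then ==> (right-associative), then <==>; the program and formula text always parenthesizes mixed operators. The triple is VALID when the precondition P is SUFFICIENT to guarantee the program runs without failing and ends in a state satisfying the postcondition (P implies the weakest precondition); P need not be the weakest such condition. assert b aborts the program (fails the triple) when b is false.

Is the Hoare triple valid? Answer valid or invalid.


Working backward. After the program, the postcondition (p - 2 == -7 && 3*n - 8 != 5) ==> n + 9 == -2 must hold; in canonical form it is (p == -5 && 3*n != 13) ==> n == -11.
Before n := p + 5: (p == -5 && 3*p != -2) ==> p == -16
Before skip: (p == -5 && 3*p != -2) ==> p == -16
Before p := n + 3*p: (n + 3*p == -5 && 3*n + 9*p != -2) ==> n + 3*p == -16
Before assert 2*n - 3 > -4 <==> n + 9 != -6: (2*n > -1 <==> n != -15) && ((n + 3*p == -5 && 3*n + 9*p != -2) ==> n + 3*p == -16)
Before p := 3*n + 5: (2*n > -1 <==> n != -15) && ((10*n == -20 && 30*n != -47) ==> 10*n == -31)
The weakest precondition is (2*n > -1 <==> n != -15) && ((10*n == -20 && 30*n != -47) ==> 10*n == -31).
Check whether n == 3 implies it.
Every state satisfying the precondition satisfies the weakest precondition: the implication holds.
Answer: valid


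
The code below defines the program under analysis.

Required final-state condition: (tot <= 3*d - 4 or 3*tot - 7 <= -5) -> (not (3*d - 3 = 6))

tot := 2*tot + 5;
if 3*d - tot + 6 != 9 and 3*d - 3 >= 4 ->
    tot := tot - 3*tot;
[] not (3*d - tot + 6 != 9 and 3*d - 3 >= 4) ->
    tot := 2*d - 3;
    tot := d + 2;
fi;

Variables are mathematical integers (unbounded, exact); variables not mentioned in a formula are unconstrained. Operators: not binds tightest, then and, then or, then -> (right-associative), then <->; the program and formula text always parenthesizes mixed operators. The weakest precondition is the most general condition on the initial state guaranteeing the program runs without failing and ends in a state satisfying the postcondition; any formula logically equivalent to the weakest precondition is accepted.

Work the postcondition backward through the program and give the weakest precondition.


Working backward. After the program, the postcondition (tot <= 3*d - 4 or 3*tot - 7 <= -5) -> (not (3*d - 3 = 6)) must hold; in canonical form it is (tot <= 3*d - 4 or 3*tot <= 2) -> (not (3*d = 9)).
Then branch requires (3*d + 2*tot >= 4 or 6*tot >= -2) -> (not (3*d = 9)); else branch requires (2*d >= 6 or 3*d <= -4) -> (not (3*d = 9)).
Before the if: ((3*d != tot + 3 and 3*d >= 7) -> ((3*d + 2*tot >= 4 or 6*tot >= -2) -> (not (3*d = 9)))) and ((not (3*d != tot + 3 and 3*d >= 7)) -> ((2*d >= 6 or 3*d <= -4) -> (not (3*d = 9))))
Before tot := 2*tot + 5: ((3*d != 2*tot + 8 and 3*d >= 7) -> ((3*d + 4*tot >= -6 or 12*tot >= -32) -> (not (3*d = 9)))) and ((not (3*d != 2*tot + 8 and 3*d >= 7)) -> ((2*d >= 6 or 3*d <= -4) -> (not (3*d = 9))))
Answer: WP = ((3*d != 2*tot + 8 and 3*d >= 7) -> ((3*d + 4*tot >= -6 or 12*tot >= -32) -> (not (3*d = 9)))) and ((not (3*d != 2*tot + 8 and 3*d >= 7)) -> ((2*d >= 6 or 3*d <= -4) -> (not (3*d = 9))))


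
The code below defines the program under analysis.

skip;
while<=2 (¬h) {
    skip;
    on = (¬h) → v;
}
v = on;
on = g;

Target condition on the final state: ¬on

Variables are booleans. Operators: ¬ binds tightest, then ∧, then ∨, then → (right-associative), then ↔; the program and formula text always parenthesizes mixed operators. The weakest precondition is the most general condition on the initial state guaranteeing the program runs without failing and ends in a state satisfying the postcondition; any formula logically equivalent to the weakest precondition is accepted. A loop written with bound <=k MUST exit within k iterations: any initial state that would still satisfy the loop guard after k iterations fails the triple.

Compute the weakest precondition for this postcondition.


Working backward. After the program, ¬on must hold.
Before on := g: ¬g
Before v := on: ¬g
Before the loop (bound <=2), unroll the exhaustion recursion (WP_0 = exit-now case; WP_j = one more guarded iteration, up to j = 2):
  WP_0: h ∧ (¬g)
  WP_1: ((¬h) → (h ∧ (¬g))) ∧ (h → (¬g))
  WP_2: ((¬h) → (((¬h) → (h ∧ (¬g))) ∧ (h → (¬g)))) ∧ (h → (¬g))
So before the loop: ((¬h) → (((¬h) → (h ∧ (¬g))) ∧ (h → (¬g)))) ∧ (h → (¬g))
Before skip: ((¬h) → (((¬h) → (h ∧ (¬g))) ∧ (h → (¬g)))) ∧ (h → (¬g))
Answer: WP = ((¬h) → (((¬h) → (h ∧ (¬g))) ∧ (h → (¬g)))) ∧ (h → (¬g))


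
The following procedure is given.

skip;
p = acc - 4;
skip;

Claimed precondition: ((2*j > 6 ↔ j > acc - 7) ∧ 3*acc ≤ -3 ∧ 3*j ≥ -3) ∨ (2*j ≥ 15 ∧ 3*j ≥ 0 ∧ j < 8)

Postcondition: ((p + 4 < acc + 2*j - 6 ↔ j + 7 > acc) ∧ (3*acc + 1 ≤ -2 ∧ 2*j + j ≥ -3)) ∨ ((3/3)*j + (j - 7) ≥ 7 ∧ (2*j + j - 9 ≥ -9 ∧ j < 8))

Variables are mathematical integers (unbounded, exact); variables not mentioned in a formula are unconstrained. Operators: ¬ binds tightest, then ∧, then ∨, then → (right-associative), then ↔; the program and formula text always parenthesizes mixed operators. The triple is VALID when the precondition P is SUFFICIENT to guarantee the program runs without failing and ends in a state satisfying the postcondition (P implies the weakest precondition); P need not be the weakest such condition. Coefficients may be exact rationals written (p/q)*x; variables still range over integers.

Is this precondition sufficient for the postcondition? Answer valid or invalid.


Working backward. After the program, the postcondition ((p + 4 < acc + 2*j - 6 ↔ j + 7 > acc) ∧ (3*acc + 1 ≤ -2 ∧ 2*j + j ≥ -3)) ∨ ((3/3)*j + (j - 7) ≥ 7 ∧ (2*j + j - 9 ≥ -9 ∧ j < 8)) must hold; in canonical form it is ((p < acc + 2*j - 10 ↔ j > acc - 7) ∧ 3*acc ≤ -3 ∧ 3*j ≥ -3) ∨ (2*j ≥ 14 ∧ 3*j ≥ 0 ∧ j < 8).
Before skip: ((p < acc + 2*j - 10 ↔ j > acc - 7) ∧ 3*acc ≤ -3 ∧ 3*j ≥ -3) ∨ (2*j ≥ 14 ∧ 3*j ≥ 0 ∧ j < 8)
Before p := acc - 4: ((2*j > 6 ↔ j > acc - 7) ∧ 3*acc ≤ -3 ∧ 3*j ≥ -3) ∨ (2*j ≥ 14 ∧ 3*j ≥ 0 ∧ j < 8)
Before skip: ((2*j > 6 ↔ j > acc - 7) ∧ 3*acc ≤ -3 ∧ 3*j ≥ -3) ∨ (2*j ≥ 14 ∧ 3*j ≥ 0 ∧ j < 8)
The weakest precondition is ((2*j > 6 ↔ j > acc - 7) ∧ 3*acc ≤ -3 ∧ 3*j ≥ -3) ∨ (2*j ≥ 14 ∧ 3*j ≥ 0 ∧ j < 8).
Check whether ((2*j > 6 ↔ j > acc - 7) ∧ 3*acc ≤ -3 ∧ 3*j ≥ -3) ∨ (2*j ≥ 15 ∧ 3*j ≥ 0 ∧ j < 8) implies it.
Every state satisfying the precondition satisfies the weakest precondition: the implication holds.
Answer: valid


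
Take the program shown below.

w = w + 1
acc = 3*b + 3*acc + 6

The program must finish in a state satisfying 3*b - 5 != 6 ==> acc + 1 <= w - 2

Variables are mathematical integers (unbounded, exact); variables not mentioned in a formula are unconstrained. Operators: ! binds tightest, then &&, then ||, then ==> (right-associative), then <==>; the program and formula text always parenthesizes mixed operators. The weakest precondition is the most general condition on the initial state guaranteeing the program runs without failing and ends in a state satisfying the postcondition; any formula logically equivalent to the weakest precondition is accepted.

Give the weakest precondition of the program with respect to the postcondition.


Working backward. After the program, the postcondition 3*b - 5 != 6 ==> acc + 1 <= w - 2 must hold; in canonical form it is 3*b != 11 ==> acc <= w - 3.
Before acc := 3*b + 3*acc + 6: 3*b != 11 ==> 3*acc + 3*b <= w - 9
Before w := w + 1: 3*b != 11 ==> 3*acc + 3*b <= w - 8
Answer: WP = 3*b != 11 ==> 3*acc + 3*b <= w - 8


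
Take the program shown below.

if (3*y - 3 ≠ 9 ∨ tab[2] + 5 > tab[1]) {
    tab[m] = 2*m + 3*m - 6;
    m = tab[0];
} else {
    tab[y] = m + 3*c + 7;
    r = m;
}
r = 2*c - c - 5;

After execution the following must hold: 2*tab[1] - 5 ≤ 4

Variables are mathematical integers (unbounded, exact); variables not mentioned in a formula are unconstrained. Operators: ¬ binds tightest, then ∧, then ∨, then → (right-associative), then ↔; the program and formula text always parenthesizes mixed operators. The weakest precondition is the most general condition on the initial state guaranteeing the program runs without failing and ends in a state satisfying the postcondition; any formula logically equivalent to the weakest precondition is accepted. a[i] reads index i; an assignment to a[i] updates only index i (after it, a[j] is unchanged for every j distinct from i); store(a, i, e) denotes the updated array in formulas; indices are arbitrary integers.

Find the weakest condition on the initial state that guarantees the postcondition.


Working backward. After the program, the postcondition 2*tab[1] - 5 ≤ 4 must hold; in canonical form it is 2*tab[1] ≤ 9.
Before r := 2*c - c - 5: 2*tab[1] ≤ 9
Then branch requires 2*store(tab, m, 5*m - 6)[1] ≤ 9; else branch requires 2*store(tab, y, 3*c + m + 7)[1] ≤ 9.
Before the if: ((3*y ≠ 12 ∨ tab[2] > tab[1] - 5) → 2*store(tab, m, 5*m - 6)[1] ≤ 9) ∧ ((¬(3*y ≠ 12 ∨ tab[2] > tab[1] - 5)) → 2*store(tab, y, 3*c + m + 7)[1] ≤ 9)
Answer: WP = ((3*y ≠ 12 ∨ tab[2] > tab[1] - 5) → 2*store(tab, m, 5*m - 6)[1] ≤ 9) ∧ ((¬(3*y ≠ 12 ∨ tab[2] > tab[1] - 5)) → 2*store(tab, y, 3*c + m + 7)[1] ≤ 9)
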